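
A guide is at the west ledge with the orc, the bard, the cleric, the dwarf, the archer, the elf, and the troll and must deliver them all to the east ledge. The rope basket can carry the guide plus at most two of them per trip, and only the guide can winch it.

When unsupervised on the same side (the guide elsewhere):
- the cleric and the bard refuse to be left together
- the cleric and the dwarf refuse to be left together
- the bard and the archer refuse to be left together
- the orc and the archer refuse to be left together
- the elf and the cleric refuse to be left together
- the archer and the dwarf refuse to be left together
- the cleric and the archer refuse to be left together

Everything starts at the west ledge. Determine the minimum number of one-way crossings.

11

Counting alone: the guide can take at most 2 across per trip to the east ledge, so moving all 7 needs at least 4 loaded trips out, with a return between consecutive ones — at least 7 crossings.
The safety rule pushes this higher. Following every safe sequence of crossings, the most of the 7 that can be at the east ledge as the rope basket arrives there on crossings 7, 9 is 5, 6 respectively — never all 7.
So no plan with fewer than 11 crossings exists, and this one achieves 11:
1. Guide goes to the east ledge with the archer and the cleric.
2. Guide goes back to the west ledge with the cleric.
3. Guide goes to the east ledge with the cleric and the orc.
4. Guide goes back to the west ledge with the archer.
5. Guide goes to the east ledge with the bard and the dwarf.
6. Guide goes back to the west ledge with the cleric.
7. Guide goes to the east ledge with the cleric and the elf.
8. Guide goes back to the west ledge with the cleric.
9. Guide goes to the east ledge with the cleric and the troll.
10. Guide goes back to the west ledge with the cleric.
11. Guide goes to the east ledge with the archer and the cleric.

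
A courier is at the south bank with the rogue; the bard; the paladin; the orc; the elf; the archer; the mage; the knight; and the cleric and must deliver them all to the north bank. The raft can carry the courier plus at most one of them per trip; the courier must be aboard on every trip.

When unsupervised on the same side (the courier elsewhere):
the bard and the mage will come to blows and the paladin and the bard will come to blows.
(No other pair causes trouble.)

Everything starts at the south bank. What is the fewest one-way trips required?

Counting alone: the courier can take at most 1 across per trip to the north bank, so moving all 9 needs at least 9 loaded trips out, with a return between consecutive ones — at least 17 crossings.
The safety rule pushes this higher. Following every safe sequence of crossings, the most of the 9 that can be at the north bank as the raft arrives there on crossing 17 is 8 — never all 9.
So no plan with fewer than 19 crossings exists, and this one achieves 19:
1. Courier goes to the north bank with the bard.  [the south bank: the archer, the cleric, the elf, the knight, the mage, the orc, the paladin, the rogue | the north bank: the bard]
2. Courier goes back to the south bank alone.  [the south bank: the archer, the cleric, the elf, the knight, the mage, the orc, the paladin, the rogue | the north bank: the bard]
3. Courier goes to the north bank with the rogue.  [the south bank: the archer, the cleric, the elf, the knight, the mage, the orc, the paladin | the north bank: the bard, the rogue]
4. Courier goes back to the south bank alone.  [the south bank: the archer, the cleric, the elf, the knight, the mage, the orc, the paladin | the north bank: the bard, the rogue]
5. Courier goes to the north bank with the paladin.  [the south bank: the archer, the cleric, the elf, the knight, the mage, the orc | the north bank: the bard, the paladin, the rogue]
6. Courier goes back to the south bank with the bard.  [the south bank: the archer, the bard, the cleric, the elf, the knight, the mage, the orc | the north bank: the paladin, the rogue]
7. Courier goes to the north bank with the mage.  [the south bank: the archer, the bard, the cleric, the elf, the knight, the orc | the north bank: the mage, the paladin, the rogue]
8. Courier goes back to the south bank alone.  [the south bank: the archer, the bard, the cleric, the elf, the knight, the orc | the north bank: the mage, the paladin, the rogue]
9. Courier goes to the north bank with the orc.  [the south bank: the archer, the bard, the cleric, the elf, the knight | the north bank: the mage, the orc, the paladin, the rogue]
10. Courier goes back to the south bank alone.  [the south bank: the archer, the bard, the cleric, the elf, the knight | the north bank: the mage, the orc, the paladin, the rogue]
11. Courier goes to the north bank with the elf.  [the south bank: the archer, the bard, the cleric, the knight | the north bank: the elf, the mage, the orc, the paladin, the rogue]
12. Courier goes back to the south bank alone.  [the south bank: the archer, the bard, the cleric, the knight | the north bank: the elf, the mage, the orc, the paladin, the rogue]
13. Courier goes to the north bank with the archer.  [the south bank: the bard, the cleric, the knight | the north bank: the archer, the elf, the mage, the orc, the paladin, the rogue]
14. Courier goes back to the south bank alone.  [the south bank: the bard, the cleric, the knight | the north bank: the archer, the elf, the mage, the orc, the paladin, the rogue]
15. Courier goes to the north bank with the knight.  [the south bank: the bard, the cleric | the north bank: the archer, the elf, the knight, the mage, the orc, the paladin, the rogue]
16. Courier goes back to the south bank alone.  [the south bank: the bard, the cleric | the north bank: the archer, the elf, the knight, the mage, the orc, the paladin, the rogue]
17. Courier goes to the north bank with the cleric.  [the south bank: the bard | the north bank: the archer, the cleric, the elf, the knight, the mage, the orc, the paladin, the rogue]
18. Courier goes back to the south bank alone.  [the south bank: the bard | the north bank: the archer, the cleric, the elf, the knight, the mage, the orc, the paladin, the rogue]
19. Courier goes to the north bank with the bard.  [the south bank: — | the north bank: the archer, the bard, the cleric, the elf, the knight, the mage, the orc, the paladin, the rogue]

19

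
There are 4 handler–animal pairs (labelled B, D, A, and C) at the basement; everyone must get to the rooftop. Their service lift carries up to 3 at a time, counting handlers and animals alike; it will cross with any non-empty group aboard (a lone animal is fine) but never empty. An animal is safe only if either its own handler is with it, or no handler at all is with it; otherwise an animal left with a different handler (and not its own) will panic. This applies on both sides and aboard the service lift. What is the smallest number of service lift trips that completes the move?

9

Counting alone: each trip to the rooftop takes at most 3 across and each return brings at least 1 back, so after t trips out (and t−1 returns) at most 3t − (t−1) of the 8 are across; that first reaches 8 at t = 4, so at least 7 crossings are needed.
The safety rule pushes this higher. Following every safe sequence of crossings, the most of the 8 that can be at the rooftop as the service lift arrives there on crossing 7 is 7 — never all 8.
So no plan with fewer than 9 crossings exists, and this one achieves 9:
1. animal B and handler B cross → the rooftop.
2. handler B crosses ← the basement.
3. animal D, handler B, and handler D cross → the rooftop.
4. animal B and handler B cross ← the basement.
5. handler A, handler B, and handler C cross → the rooftop.
6. animal D crosses ← the basement.
7. animal B and animal D cross → the rooftop.
8. animal B crosses ← the basement.
9. animal A, animal B, and animal C cross → the rooftop.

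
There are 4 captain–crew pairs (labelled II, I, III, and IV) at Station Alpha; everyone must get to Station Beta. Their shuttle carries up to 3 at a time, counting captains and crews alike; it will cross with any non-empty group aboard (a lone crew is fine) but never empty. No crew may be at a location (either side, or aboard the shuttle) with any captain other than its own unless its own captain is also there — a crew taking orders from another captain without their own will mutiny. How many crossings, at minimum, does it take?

Counting alone: each trip to Station Beta takes at most 3 across and each return brings at least 1 back, so after t trips out (and t−1 returns) at most 3t − (t−1) of the 8 are across; that first reaches 8 at t = 4, so at least 7 crossings are needed.
The safety rule pushes this higher. Following every safe sequence of crossings, the most of the 8 that can be at Station Beta as the shuttle arrives there on crossing 7 is 7 — never all 8.
So no plan with fewer than 9 crossings exists, and this one achieves 9:
1. captain II and crew II cross → Station Beta.
2. captain II crosses ← Station Alpha.
3. captain I, captain II, and crew I cross → Station Beta.
4. captain II and crew II cross ← Station Alpha.
5. captain II, captain III, and captain IV cross → Station Beta.
6. crew I crosses ← Station Alpha.
7. crew I and crew II cross → Station Beta.
8. crew II crosses ← Station Alpha.
9. crew II, crew III, and crew IV cross → Station Beta.

9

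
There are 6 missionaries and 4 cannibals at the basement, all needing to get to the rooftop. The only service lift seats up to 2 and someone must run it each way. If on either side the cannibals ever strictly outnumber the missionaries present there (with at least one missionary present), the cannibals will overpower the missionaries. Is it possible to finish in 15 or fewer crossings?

Counting alone: each trip to the rooftop takes at most 2 across and each return brings at least 1 back, so after t trips out (and t−1 returns) at most 2t − (t−1) of the 10 are across; that first reaches 10 at t = 9, so at least 17 crossings are needed.
Since 15 < 17, 15 crossings cannot be enough. (The shortest complete plan in fact takes 17:)
1. 2 cannibals → the rooftop.  (the basement: 6M 2C; the rooftop: 0M 2C)
2. 1 cannibal ← the basement.  (the basement: 6M 3C; the rooftop: 0M 1C)
3. 2 cannibals → the rooftop.  (the basement: 6M 1C; the rooftop: 0M 3C)
4. 1 cannibal ← the basement.  (the basement: 6M 2C; the rooftop: 0M 2C)
5. 2 missionaries → the rooftop.  (the basement: 4M 2C; the rooftop: 2M 2C)
6. 1 cannibal ← the basement.  (the basement: 4M 3C; the rooftop: 2M 1C)
7. 1 missionary and 1 cannibal → the rooftop.  (the basement: 3M 2C; the rooftop: 3M 2C)
8. 1 cannibal ← the basement.  (the basement: 3M 3C; the rooftop: 3M 1C)
9. 2 cannibals → the rooftop.  (the basement: 3M 1C; the rooftop: 3M 3C)
10. 1 cannibal ← the basement.  (the basement: 3M 2C; the rooftop: 3M 2C)
11. 1 missionary and 1 cannibal → the rooftop.  (the basement: 2M 1C; the rooftop: 4M 3C)
12. 1 cannibal ← the basement.  (the basement: 2M 2C; the rooftop: 4M 2C)
13. 2 cannibals → the rooftop.  (the basement: 2M 0C; the rooftop: 4M 4C)
14. 1 cannibal ← the basement.  (the basement: 2M 1C; the rooftop: 4M 3C)
15. 1 missionary and 1 cannibal → the rooftop.  (the basement: 1M 0C; the rooftop: 5M 4C)
16. 1 cannibal ← the basement.  (the basement: 1M 1C; the rooftop: 5M 3C)
17. 1 missionary and 1 cannibal → the rooftop.  (the basement: 0M 0C; the rooftop: 6M 4C)

No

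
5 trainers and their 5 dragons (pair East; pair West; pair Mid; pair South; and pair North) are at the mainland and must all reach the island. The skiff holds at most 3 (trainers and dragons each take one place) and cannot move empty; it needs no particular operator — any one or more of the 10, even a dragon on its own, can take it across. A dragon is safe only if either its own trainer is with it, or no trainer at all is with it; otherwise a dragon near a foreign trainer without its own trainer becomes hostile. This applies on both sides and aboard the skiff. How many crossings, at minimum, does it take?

Counting alone: each trip to the island takes at most 3 across and each return brings at least 1 back, so after t trips out (and t−1 returns) at most 3t − (t−1) of the 10 are across; that first reaches 10 at t = 5, so at least 9 crossings are needed.
The safety rule pushes this higher. Following every safe sequence of crossings, the most of the 10 that can be at the island as the skiff arrives there on crossing 9 is 9 — never all 10.
So no plan with fewer than 11 crossings exists, and this one achieves 11:
1. dragon East and trainer East cross → the island.
2. trainer East crosses ← the mainland.
3. dragon Mid, dragon South, and dragon West cross → the island.
4. dragon East crosses ← the mainland.
5. trainer Mid, trainer South, and trainer West cross → the island.
6. dragon West and trainer West cross ← the mainland.
7. trainer East, trainer North, and trainer West cross → the island.
8. dragon Mid crosses ← the mainland.
9. dragon East and dragon West cross → the island.
10. dragon East crosses ← the mainland.
11. dragon East, dragon Mid, and dragon North cross → the island.

11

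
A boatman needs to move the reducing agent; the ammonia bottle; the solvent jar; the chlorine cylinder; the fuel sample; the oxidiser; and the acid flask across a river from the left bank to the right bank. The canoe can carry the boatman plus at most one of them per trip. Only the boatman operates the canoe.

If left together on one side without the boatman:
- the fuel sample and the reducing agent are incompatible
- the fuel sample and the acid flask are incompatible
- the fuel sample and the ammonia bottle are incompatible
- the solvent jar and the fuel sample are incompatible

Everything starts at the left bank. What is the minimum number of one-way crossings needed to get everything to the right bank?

impossible

Following every safe sequence of crossings from the start, the most of the 7 that can be at the right bank as the canoe arrives there on crossings 1, 3, 5, 7 is 1, 2, 3, 4 respectively; the best ever achieved is 4 of 7.
From crossing 9 on, no configuration arises that was not already reachable earlier: only 44 distinct safe configurations (who is on which side, and where the canoe is) can ever be reached, none of them has everyone across, and every continuation just revisits them. So no valid plan exists.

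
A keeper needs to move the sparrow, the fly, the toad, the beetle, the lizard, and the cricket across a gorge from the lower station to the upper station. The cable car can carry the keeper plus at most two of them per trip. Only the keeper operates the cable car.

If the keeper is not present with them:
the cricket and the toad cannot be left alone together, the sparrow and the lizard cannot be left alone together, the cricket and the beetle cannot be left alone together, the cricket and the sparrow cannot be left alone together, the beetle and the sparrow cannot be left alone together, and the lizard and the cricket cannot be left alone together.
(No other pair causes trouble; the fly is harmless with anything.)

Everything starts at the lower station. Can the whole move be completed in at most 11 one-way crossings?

Yes — this plan uses 9 crossings (≤ 11):
1. Keeper goes to the upper station with the cricket and the sparrow.
2. Keeper goes back to the lower station with the sparrow.
3. Keeper goes to the upper station with the fly and the sparrow.
4. Keeper goes back to the lower station with the sparrow.
5. Keeper goes to the upper station with the sparrow and the toad.
6. Keeper goes back to the lower station with the cricket.
7. Keeper goes to the upper station with the beetle and the lizard.
8. Keeper goes back to the lower station with the sparrow.
9. Keeper goes to the upper station with the cricket and the sparrow.

Yes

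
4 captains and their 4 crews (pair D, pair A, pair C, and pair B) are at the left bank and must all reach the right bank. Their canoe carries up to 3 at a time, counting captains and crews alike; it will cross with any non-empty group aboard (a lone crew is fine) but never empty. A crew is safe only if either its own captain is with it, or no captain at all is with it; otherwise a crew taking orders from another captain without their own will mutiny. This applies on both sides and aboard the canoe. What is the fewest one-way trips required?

9

Counting alone: each trip to the right bank takes at most 3 across and each return brings at least 1 back, so after t trips out (and t−1 returns) at most 3t − (t−1) of the 8 are across; that first reaches 8 at t = 4, so at least 7 crossings are needed.
The safety rule pushes this higher. Following every safe sequence of crossings, the most of the 8 that can be at the right bank as the canoe arrives there on crossing 7 is 7 — never all 8.
So no plan with fewer than 9 crossings exists, and this one achieves 9:
1. captain D and crew D cross → the right bank.
2. captain D crosses ← the left bank.
3. captain A, captain D, and crew A cross → the right bank.
4. captain D and crew D cross ← the left bank.
5. captain B, captain C, and captain D cross → the right bank.
6. crew A crosses ← the left bank.
7. crew A and crew D cross → the right bank.
8. crew D crosses ← the left bank.
9. crew B, crew C, and crew D cross → the right bank.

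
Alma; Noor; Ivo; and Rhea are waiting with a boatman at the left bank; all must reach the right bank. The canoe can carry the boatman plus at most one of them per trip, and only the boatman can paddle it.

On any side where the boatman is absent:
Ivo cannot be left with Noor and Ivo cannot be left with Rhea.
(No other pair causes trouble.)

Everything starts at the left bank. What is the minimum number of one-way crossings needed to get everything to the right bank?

Counting alone: the boatman can take at most 1 across per trip to the right bank, so moving all 4 needs at least 4 loaded trips out, with a return between consecutive ones — at least 7 crossings.
The safety rule pushes this higher. Following every safe sequence of crossings, the most of the 4 that can be at the right bank as the canoe arrives there on crossing 7 is 3 — never all 4.
So no plan with fewer than 9 crossings exists, and this one achieves 9:
1. Boatman goes to the right bank with Ivo.  [the left bank: Alma, Noor, Rhea | the right bank: Ivo]
2. Boatman goes back to the left bank alone.  [the left bank: Alma, Noor, Rhea | the right bank: Ivo]
3. Boatman goes to the right bank with Alma.  [the left bank: Noor, Rhea | the right bank: Alma, Ivo]
4. Boatman goes back to the left bank alone.  [the left bank: Noor, Rhea | the right bank: Alma, Ivo]
5. Boatman goes to the right bank with Noor.  [the left bank: Rhea | the right bank: Alma, Ivo, Noor]
6. Boatman goes back to the left bank with Ivo.  [the left bank: Ivo, Rhea | the right bank: Alma, Noor]
7. Boatman goes to the right bank with Rhea.  [the left bank: Ivo | the right bank: Alma, Noor, Rhea]
8. Boatman goes back to the left bank alone.  [the left bank: Ivo | the right bank: Alma, Noor, Rhea]
9. Boatman goes to the right bank with Ivo.  [the left bank: — | the right bank: Alma, Ivo, Noor, Rhea]

9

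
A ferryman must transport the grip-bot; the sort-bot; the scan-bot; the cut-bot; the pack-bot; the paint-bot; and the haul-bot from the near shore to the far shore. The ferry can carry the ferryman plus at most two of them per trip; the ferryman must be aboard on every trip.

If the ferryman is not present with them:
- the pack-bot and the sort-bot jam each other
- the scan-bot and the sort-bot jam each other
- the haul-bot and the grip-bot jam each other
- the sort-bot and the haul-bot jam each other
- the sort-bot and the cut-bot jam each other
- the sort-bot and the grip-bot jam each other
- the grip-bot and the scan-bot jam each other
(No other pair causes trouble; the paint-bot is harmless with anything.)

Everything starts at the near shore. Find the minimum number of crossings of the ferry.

Counting alone: the ferryman can take at most 2 across per trip to the far shore, so moving all 7 needs at least 4 loaded trips out, with a return between consecutive ones — at least 7 crossings.
The safety rule pushes this higher. Following every safe sequence of crossings, the most of the 7 that can be at the far shore as the ferry arrives there on crossings 7, 9 is 5, 6 respectively — never all 7.
So no plan with fewer than 11 crossings exists, and this one achieves 11:
1. Ferryman goes to the far shore with the grip-bot and the sort-bot.
2. Ferryman goes back to the near shore with the grip-bot.
3. Ferryman goes to the far shore with the cut-bot and the grip-bot.
4. Ferryman goes back to the near shore with the sort-bot.
5. Ferryman goes to the far shore with the pack-bot and the sort-bot.
6. Ferryman goes back to the near shore with the sort-bot.
7. Ferryman goes to the far shore with the paint-bot and the sort-bot.
8. Ferryman goes back to the near shore with the sort-bot.
9. Ferryman goes to the far shore with the haul-bot and the scan-bot.
10. Ferryman goes back to the near shore with the grip-bot.
11. Ferryman goes to the far shore with the grip-bot and the sort-bot.

11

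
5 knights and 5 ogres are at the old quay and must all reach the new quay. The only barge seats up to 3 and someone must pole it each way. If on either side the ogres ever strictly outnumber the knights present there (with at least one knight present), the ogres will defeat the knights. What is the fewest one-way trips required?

11

Counting alone: each trip to the new quay takes at most 3 across and each return brings at least 1 back, so after t trips out (and t−1 returns) at most 3t − (t−1) of the 10 are across; that first reaches 10 at t = 5, so at least 9 crossings are needed.
The safety rule pushes this higher. Following every safe sequence of crossings, the most of the 10 that can be at the new quay as the barge arrives there on crossing 9 is 9 — never all 10.
So no plan with fewer than 11 crossings exists, and this one achieves 11:
1. 2 ogres → the new quay.  (the old quay: 5K 3O; the new quay: 0K 2O)
2. 1 ogre ← the old quay.  (the old quay: 5K 4O; the new quay: 0K 1O)
3. 3 ogres → the new quay.  (the old quay: 5K 1O; the new quay: 0K 4O)
4. 1 ogre ← the old quay.  (the old quay: 5K 2O; the new quay: 0K 3O)
5. 3 knights → the new quay.  (the old quay: 2K 2O; the new quay: 3K 3O)
6. 1 knight and 1 ogre ← the old quay.  (the old quay: 3K 3O; the new quay: 2K 2O)
7. 3 knights → the new quay.  (the old quay: 0K 3O; the new quay: 5K 2O)
8. 1 ogre ← the old quay.  (the old quay: 0K 4O; the new quay: 5K 1O)
9. 2 ogres → the new quay.  (the old quay: 0K 2O; the new quay: 5K 3O)
10. 1 ogre ← the old quay.  (the old quay: 0K 3O; the new quay: 5K 2O)
11. 3 ogres → the new quay.  (the old quay: 0K 0O; the new quay: 5K 5O)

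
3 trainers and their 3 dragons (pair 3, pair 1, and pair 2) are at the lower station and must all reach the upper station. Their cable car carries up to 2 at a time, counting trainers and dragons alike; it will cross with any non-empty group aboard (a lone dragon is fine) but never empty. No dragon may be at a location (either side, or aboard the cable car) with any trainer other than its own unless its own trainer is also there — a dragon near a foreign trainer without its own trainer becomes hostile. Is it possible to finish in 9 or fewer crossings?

Counting alone: each trip to the upper station takes at most 2 across and each return brings at least 1 back, so after t trips out (and t−1 returns) at most 2t − (t−1) of the 6 are across; that first reaches 6 at t = 5, so at least 9 crossings are needed.
The safety rule pushes this higher. Following every safe sequence of crossings, the most of the 6 that can be at the upper station as the cable car arrives there on crossing 9 is 5 — never all 6.
So the move cannot be finished within 9 crossings. (The shortest complete plan takes 11:)
1. dragon 3 and trainer 3 cross → the upper station.
2. trainer 3 crosses ← the lower station.
3. dragon 1 and dragon 2 cross → the upper station.
4. dragon 3 crosses ← the lower station.
5. trainer 1 and trainer 2 cross → the upper station.
6. dragon 1 and trainer 1 cross ← the lower station.
7. trainer 1 and trainer 3 cross → the upper station.
8. dragon 2 crosses ← the lower station.
9. dragon 1 and dragon 3 cross → the upper station.
10. trainer 2 crosses ← the lower station.
11. dragon 2 and trainer 2 cross → the upper station.

No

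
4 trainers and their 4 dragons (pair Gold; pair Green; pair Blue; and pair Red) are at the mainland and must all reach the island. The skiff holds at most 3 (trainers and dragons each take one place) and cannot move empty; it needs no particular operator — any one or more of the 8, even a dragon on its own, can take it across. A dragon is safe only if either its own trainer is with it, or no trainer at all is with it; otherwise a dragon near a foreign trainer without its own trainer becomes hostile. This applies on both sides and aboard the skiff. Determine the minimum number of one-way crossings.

9

Counting alone: each trip to the island takes at most 3 across and each return brings at least 1 back, so after t trips out (and t−1 returns) at most 3t − (t−1) of the 8 are across; that first reaches 8 at t = 4, so at least 7 crossings are needed.
The safety rule pushes this higher. Following every safe sequence of crossings, the most of the 8 that can be at the island as the skiff arrives there on crossing 7 is 7 — never all 8.
So no plan with fewer than 9 crossings exists, and this one achieves 9:
1. dragon Gold and trainer Gold cross → the island.
2. trainer Gold crosses ← the mainland.
3. dragon Green, trainer Gold, and trainer Green cross → the island.
4. dragon Gold and trainer Gold cross ← the mainland.
5. trainer Blue, trainer Gold, and trainer Red cross → the island.
6. dragon Green crosses ← the mainland.
7. dragon Gold and dragon Green cross → the island.
8. dragon Gold crosses ← the mainland.
9. dragon Blue, dragon Gold, and dragon Red cross → the island.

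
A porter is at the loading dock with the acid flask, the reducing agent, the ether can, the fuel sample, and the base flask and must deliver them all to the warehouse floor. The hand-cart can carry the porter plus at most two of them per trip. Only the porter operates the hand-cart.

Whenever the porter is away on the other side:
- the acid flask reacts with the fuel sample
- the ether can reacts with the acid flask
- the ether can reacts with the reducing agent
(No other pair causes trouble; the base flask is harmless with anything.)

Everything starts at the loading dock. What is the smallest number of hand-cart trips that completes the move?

5

Counting alone: the porter can take at most 2 across per trip to the warehouse floor, so moving all 5 needs at least 3 loaded trips out, with a return between consecutive ones — at least 5 crossings.
The plan below uses exactly 5 crossings, so it is optimal:
1. Porter goes to the warehouse floor with the acid flask and the reducing agent.  [the loading dock: the base flask, the ether can, the fuel sample | the warehouse floor: the acid flask, the reducing agent]
2. Porter goes back to the loading dock alone.  [the loading dock: the base flask, the ether can, the fuel sample | the warehouse floor: the acid flask, the reducing agent]
3. Porter goes to the warehouse floor with the base flask.  [the loading dock: the ether can, the fuel sample | the warehouse floor: the acid flask, the base flask, the reducing agent]
4. Porter goes back to the loading dock alone.  [the loading dock: the ether can, the fuel sample | the warehouse floor: the acid flask, the base flask, the reducing agent]
5. Porter goes to the warehouse floor with the ether can and the fuel sample.  [the loading dock: — | the warehouse floor: the acid flask, the base flask, the ether can, the fuel sample, the reducing agent]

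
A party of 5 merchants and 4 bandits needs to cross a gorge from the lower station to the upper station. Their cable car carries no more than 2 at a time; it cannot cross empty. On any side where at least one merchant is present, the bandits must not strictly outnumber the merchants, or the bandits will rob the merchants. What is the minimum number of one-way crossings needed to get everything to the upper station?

Counting alone: each trip to the upper station takes at most 2 across and each return brings at least 1 back, so after t trips out (and t−1 returns) at most 2t − (t−1) of the 9 are across; that first reaches 9 at t = 8, so at least 15 crossings are needed.
The plan below uses exactly 15 crossings, so it is optimal:
1. 2 bandits → the upper station.  (the lower station: 5M 2B; the upper station: 0M 2B)
2. 1 bandit ← the lower station.  (the lower station: 5M 3B; the upper station: 0M 1B)
3. 2 bandits → the upper station.  (the lower station: 5M 1B; the upper station: 0M 3B)
4. 1 bandit ← the lower station.  (the lower station: 5M 2B; the upper station: 0M 2B)
5. 2 merchants → the upper station.  (the lower station: 3M 2B; the upper station: 2M 2B)
6. 1 bandit ← the lower station.  (the lower station: 3M 3B; the upper station: 2M 1B)
7. 1 merchant and 1 bandit → the upper station.  (the lower station: 2M 2B; the upper station: 3M 2B)
8. 1 merchant ← the lower station.  (the lower station: 3M 2B; the upper station: 2M 2B)
9. 1 merchant and 1 bandit → the upper station.  (the lower station: 2M 1B; the upper station: 3M 3B)
10. 1 bandit ← the lower station.  (the lower station: 2M 2B; the upper station: 3M 2B)
11. 1 merchant and 1 bandit → the upper station.  (the lower station: 1M 1B; the upper station: 4M 3B)
12. 1 merchant ← the lower station.  (the lower station: 2M 1B; the upper station: 3M 3B)
13. 1 merchant and 1 bandit → the upper station.  (the lower station: 1M 0B; the upper station: 4M 4B)
14. 1 bandit ← the lower station.  (the lower station: 1M 1B; the upper station: 4M 3B)
15. 1 merchant and 1 bandit → the upper station.  (the lower station: 0M 0B; the upper station: 5M 4B)

15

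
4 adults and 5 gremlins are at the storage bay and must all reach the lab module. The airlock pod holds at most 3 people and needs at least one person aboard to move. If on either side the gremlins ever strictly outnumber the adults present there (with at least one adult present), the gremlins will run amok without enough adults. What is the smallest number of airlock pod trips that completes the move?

The gremlins already outnumber the adults at the storage bay before anyone moves, so the starting position itself is disallowed.

impossible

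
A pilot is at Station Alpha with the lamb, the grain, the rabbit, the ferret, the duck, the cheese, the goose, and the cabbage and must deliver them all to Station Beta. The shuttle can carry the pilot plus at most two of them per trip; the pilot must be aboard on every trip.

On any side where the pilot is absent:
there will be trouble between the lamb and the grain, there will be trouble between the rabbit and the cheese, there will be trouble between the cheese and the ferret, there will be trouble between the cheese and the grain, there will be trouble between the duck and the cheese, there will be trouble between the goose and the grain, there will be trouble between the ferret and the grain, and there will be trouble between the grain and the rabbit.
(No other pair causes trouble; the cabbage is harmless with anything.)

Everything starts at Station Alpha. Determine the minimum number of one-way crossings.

13

Counting alone: the pilot can take at most 2 across per trip to Station Beta, so moving all 8 needs at least 4 loaded trips out, with a return between consecutive ones — at least 7 crossings.
The safety rule pushes this higher. Following every safe sequence of crossings, the most of the 8 that can be at Station Beta as the shuttle arrives there on crossings 7, 9, 11 is 5, 6, 7 respectively — never all 8.
So no plan with fewer than 13 crossings exists, and this one achieves 13:
1. Pilot goes to Station Beta with the cheese and the grain.  [Station Alpha: the cabbage, the duck, the ferret, the goose, the lamb, the rabbit | Station Beta: the cheese, the grain]
2. Pilot goes back to Station Alpha with the grain.  [Station Alpha: the cabbage, the duck, the ferret, the goose, the grain, the lamb, the rabbit | Station Beta: the cheese]
3. Pilot goes to Station Beta with the grain and the lamb.  [Station Alpha: the cabbage, the duck, the ferret, the goose, the rabbit | Station Beta: the cheese, the grain, the lamb]
4. Pilot goes back to Station Alpha with the grain.  [Station Alpha: the cabbage, the duck, the ferret, the goose, the grain, the rabbit | Station Beta: the cheese, the lamb]
5. Pilot goes to Station Beta with the goose and the grain.  [Station Alpha: the cabbage, the duck, the ferret, the rabbit | Station Beta: the cheese, the goose, the grain, the lamb]
6. Pilot goes back to Station Alpha with the grain.  [Station Alpha: the cabbage, the duck, the ferret, the grain, the rabbit | Station Beta: the cheese, the goose, the lamb]
7. Pilot goes to Station Beta with the cabbage and the grain.  [Station Alpha: the duck, the ferret, the rabbit | Station Beta: the cabbage, the cheese, the goose, the grain, the lamb]
8. Pilot goes back to Station Alpha with the grain.  [Station Alpha: the duck, the ferret, the grain, the rabbit | Station Beta: the cabbage, the cheese, the goose, the lamb]
9. Pilot goes to Station Beta with the ferret and the rabbit.  [Station Alpha: the duck, the grain | Station Beta: the cabbage, the cheese, the ferret, the goose, the lamb, the rabbit]
10. Pilot goes back to Station Alpha with the cheese.  [Station Alpha: the cheese, the duck, the grain | Station Beta: the cabbage, the ferret, the goose, the lamb, the rabbit]
11. Pilot goes to Station Beta with the duck and the grain.  [Station Alpha: the cheese | Station Beta: the cabbage, the duck, the ferret, the goose, the grain, the lamb, the rabbit]
12. Pilot goes back to Station Alpha with the grain.  [Station Alpha: the cheese, the grain | Station Beta: the cabbage, the duck, the ferret, the goose, the lamb, the rabbit]
13. Pilot goes to Station Beta with the cheese and the grain.  [Station Alpha: — | Station Beta: the cabbage, the cheese, the duck, the ferret, the goose, the grain, the lamb, the rabbit]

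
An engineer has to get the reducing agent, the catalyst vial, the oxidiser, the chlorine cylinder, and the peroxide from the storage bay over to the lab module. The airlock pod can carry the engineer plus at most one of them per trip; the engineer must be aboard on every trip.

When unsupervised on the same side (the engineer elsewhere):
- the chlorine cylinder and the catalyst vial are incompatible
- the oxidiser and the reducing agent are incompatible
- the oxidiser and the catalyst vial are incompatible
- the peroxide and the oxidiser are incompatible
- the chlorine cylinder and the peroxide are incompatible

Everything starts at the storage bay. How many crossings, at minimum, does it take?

impossible

Whatever the first load, the items left behind include a forbidden pair without the engineer. No opening move is safe, so no plan exists.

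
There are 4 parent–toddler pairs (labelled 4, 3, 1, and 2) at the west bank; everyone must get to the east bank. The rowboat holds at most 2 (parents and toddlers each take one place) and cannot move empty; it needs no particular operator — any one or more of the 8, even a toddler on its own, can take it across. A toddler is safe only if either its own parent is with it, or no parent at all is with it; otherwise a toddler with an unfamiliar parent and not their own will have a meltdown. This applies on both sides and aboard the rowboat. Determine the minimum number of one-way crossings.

impossible

Following every safe sequence of crossings from the start, the most of the 8 that can be at the east bank as the rowboat arrives there on crossings 1, 3, 5 is 2, 3, 4 respectively; the best ever achieved is 4 of 8.
From crossing 7 on, no configuration arises that was not already reachable earlier: only 44 distinct safe configurations (who is on which side, and where the rowboat is) can ever be reached, none of them has everyone across, and every continuation just revisits them. So no valid plan exists.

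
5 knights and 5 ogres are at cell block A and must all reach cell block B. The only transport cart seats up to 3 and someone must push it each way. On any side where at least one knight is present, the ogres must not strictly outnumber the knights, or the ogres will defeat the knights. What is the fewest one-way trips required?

Counting alone: each trip to cell block B takes at most 3 across and each return brings at least 1 back, so after t trips out (and t−1 returns) at most 3t − (t−1) of the 10 are across; that first reaches 10 at t = 5, so at least 9 crossings are needed.
The safety rule pushes this higher. Following every safe sequence of crossings, the most of the 10 that can be at cell block B as the transport cart arrives there on crossing 9 is 9 — never all 10.
So no plan with fewer than 11 crossings exists, and this one achieves 11:
1. 2 ogres → cell block B.  (cell block A: 5K 3O; cell block B: 0K 2O)
2. 1 ogre ← cell block A.  (cell block A: 5K 4O; cell block B: 0K 1O)
3. 3 ogres → cell block B.  (cell block A: 5K 1O; cell block B: 0K 4O)
4. 1 ogre ← cell block A.  (cell block A: 5K 2O; cell block B: 0K 3O)
5. 3 knights → cell block B.  (cell block A: 2K 2O; cell block B: 3K 3O)
6. 1 knight and 1 ogre ← cell block A.  (cell block A: 3K 3O; cell block B: 2K 2O)
7. 3 knights → cell block B.  (cell block A: 0K 3O; cell block B: 5K 2O)
8. 1 ogre ← cell block A.  (cell block A: 0K 4O; cell block B: 5K 1O)
9. 2 ogres → cell block B.  (cell block A: 0K 2O; cell block B: 5K 3O)
10. 1 ogre ← cell block A.  (cell block A: 0K 3O; cell block B: 5K 2O)
11. 3 ogres → cell block B.  (cell block A: 0K 0O; cell block B: 5K 5O)

11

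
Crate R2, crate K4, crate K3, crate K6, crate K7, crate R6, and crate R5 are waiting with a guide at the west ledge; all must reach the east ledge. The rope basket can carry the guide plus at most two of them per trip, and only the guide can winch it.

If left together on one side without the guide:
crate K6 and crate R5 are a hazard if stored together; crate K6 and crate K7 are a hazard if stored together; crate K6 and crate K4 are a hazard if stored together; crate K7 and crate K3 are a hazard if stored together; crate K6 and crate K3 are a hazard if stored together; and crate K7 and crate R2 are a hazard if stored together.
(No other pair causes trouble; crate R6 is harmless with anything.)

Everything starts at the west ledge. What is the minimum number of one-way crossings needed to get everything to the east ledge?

11

Counting alone: the guide can take at most 2 across per trip to the east ledge, so moving all 7 needs at least 4 loaded trips out, with a return between consecutive ones — at least 7 crossings.
The safety rule pushes this higher. Following every safe sequence of crossings, the most of the 7 that can be at the east ledge as the rope basket arrives there on crossings 7, 9 is 5, 6 respectively — never all 7.
So no plan with fewer than 11 crossings exists, and this one achieves 11:
1. Guide goes to the east ledge with crate K6 and crate K7.  [the west ledge: crate K3, crate K4, crate R2, crate R5, crate R6 | the east ledge: crate K6, crate K7]
2. Guide goes back to the west ledge with crate K6.  [the west ledge: crate K3, crate K4, crate K6, crate R2, crate R5, crate R6 | the east ledge: crate K7]
3. Guide goes to the east ledge with crate K6 and crate R2.  [the west ledge: crate K3, crate K4, crate R5, crate R6 | the east ledge: crate K6, crate K7, crate R2]
4. Guide goes back to the west ledge with crate K7.  [the west ledge: crate K3, crate K4, crate K7, crate R5, crate R6 | the east ledge: crate K6, crate R2]
5. Guide goes to the east ledge with crate K3 and crate K4.  [the west ledge: crate K7, crate R5, crate R6 | the east ledge: crate K3, crate K4, crate K6, crate R2]
6. Guide goes back to the west ledge with crate K6.  [the west ledge: crate K6, crate K7, crate R5, crate R6 | the east ledge: crate K3, crate K4, crate R2]
7. Guide goes to the east ledge with crate K6 and crate R6.  [the west ledge: crate K7, crate R5 | the east ledge: crate K3, crate K4, crate K6, crate R2, crate R6]
8. Guide goes back to the west ledge with crate K6.  [the west ledge: crate K6, crate K7, crate R5 | the east ledge: crate K3, crate K4, crate R2, crate R6]
9. Guide goes to the east ledge with crate K6 and crate R5.  [the west ledge: crate K7 | the east ledge: crate K3, crate K4, crate K6, crate R2, crate R5, crate R6]
10. Guide goes back to the west ledge with crate K6.  [the west ledge: crate K6, crate K7 | the east ledge: crate K3, crate K4, crate R2, crate R5, crate R6]
11. Guide goes to the east ledge with crate K6 and crate K7.  [the west ledge: — | the east ledge: crate K3, crate K4, crate K6, crate K7, crate R2, crate R5, crate R6]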